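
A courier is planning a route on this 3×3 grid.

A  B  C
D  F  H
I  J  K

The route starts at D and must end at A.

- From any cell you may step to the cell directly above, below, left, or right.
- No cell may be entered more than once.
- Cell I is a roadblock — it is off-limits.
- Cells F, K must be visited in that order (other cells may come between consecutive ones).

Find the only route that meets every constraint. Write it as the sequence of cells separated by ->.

D -> F -> J -> K -> H -> C -> B -> A

The waypoints must appear in the order F, K, with no cell reused.
Route from D: right to F, down to J, right to K, 2× up (reaching C), 2× left (reaching A) — 7 moves in all.
Check: order respected (F at step 1, K at step 3).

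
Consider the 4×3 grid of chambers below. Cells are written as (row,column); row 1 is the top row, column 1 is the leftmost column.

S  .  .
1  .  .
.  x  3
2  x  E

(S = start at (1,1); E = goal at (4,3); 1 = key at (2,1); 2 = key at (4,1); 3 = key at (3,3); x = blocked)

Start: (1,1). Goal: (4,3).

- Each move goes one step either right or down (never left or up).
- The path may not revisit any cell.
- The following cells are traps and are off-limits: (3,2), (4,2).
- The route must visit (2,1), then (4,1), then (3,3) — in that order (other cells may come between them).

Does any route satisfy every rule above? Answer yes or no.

(3,3) lies above (4,1), so going from (4,1) to (3,3) would need an upward move — but moves only go right/down, so (4,1) cannot be visited before (3,3).

no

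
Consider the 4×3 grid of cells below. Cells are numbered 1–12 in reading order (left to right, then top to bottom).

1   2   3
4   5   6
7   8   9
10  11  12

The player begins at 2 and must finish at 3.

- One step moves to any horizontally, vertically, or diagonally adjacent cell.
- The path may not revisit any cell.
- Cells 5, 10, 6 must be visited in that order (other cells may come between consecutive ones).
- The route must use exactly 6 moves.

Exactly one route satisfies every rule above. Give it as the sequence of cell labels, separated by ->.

2 -> 5 -> 7 -> 10 -> 8 -> 6 -> 3

The waypoints must appear in the order 5, 10, 6, with no cell reused.
Route from 2: down 1 to 5, down-left 1 to 7, down 1 to 10, up-right 2 to 6, up 1 to 3 — 6 moves in all.
Check: order respected (5 at step 1, 10 at step 3, 6 at step 5); 6 moves as required.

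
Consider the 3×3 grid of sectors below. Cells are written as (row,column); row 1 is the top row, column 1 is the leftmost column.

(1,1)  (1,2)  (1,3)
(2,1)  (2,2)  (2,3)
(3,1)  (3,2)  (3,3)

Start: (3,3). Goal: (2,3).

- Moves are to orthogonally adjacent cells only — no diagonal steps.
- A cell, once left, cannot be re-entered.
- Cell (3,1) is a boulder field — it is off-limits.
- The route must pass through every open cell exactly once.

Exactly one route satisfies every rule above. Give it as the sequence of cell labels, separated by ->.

Need to visit all 8 open cells exactly once, starting at (3,3) and ending at (2,3).
Route from (3,3): left 1 to (3,2), up 1 to (2,2), left 1 to (2,1), up 1 to (1,1), right 2 to (1,3), down 1 to (2,3) — 7 moves in all.
Check: all 8 open cells covered.

(3,3) -> (3,2) -> (2,2) -> (2,1) -> (1,1) -> (1,2) -> (1,3) -> (2,3)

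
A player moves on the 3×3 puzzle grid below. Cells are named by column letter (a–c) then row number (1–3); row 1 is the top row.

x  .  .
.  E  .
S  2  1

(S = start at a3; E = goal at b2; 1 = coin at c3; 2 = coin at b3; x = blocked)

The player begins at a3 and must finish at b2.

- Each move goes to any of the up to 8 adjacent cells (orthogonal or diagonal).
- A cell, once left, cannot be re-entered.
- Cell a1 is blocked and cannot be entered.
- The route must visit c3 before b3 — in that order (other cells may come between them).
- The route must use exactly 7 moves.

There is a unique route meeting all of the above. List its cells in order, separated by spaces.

a3 a2 b1 c1 c2 c3 b3 b2

The waypoints must appear in the order c3, b3, with no cell reused.
Route from a3: up 1 to a2, up-right 1 to b1, right 1 to c1, down 2 to c3, left 1 to b3, up 1 to b2 — 7 moves in all.
Check: order respected (1 at step 5, 2 at step 6); 7 moves as required.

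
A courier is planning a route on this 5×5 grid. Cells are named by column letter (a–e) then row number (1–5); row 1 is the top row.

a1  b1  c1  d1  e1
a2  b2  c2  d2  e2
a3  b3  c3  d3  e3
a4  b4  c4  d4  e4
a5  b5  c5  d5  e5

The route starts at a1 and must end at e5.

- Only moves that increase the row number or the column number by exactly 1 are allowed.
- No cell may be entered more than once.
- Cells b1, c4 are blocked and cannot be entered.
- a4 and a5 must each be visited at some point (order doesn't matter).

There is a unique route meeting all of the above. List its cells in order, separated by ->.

Moves only go right or down, so the column and row indices never decrease.
Route from a1: down 4 to a5, right 4 to e5 — 8 moves in all.
Check: all required cells visited.

a1 -> a2 -> a3 -> a4 -> a5 -> b5 -> c5 -> d5 -> e5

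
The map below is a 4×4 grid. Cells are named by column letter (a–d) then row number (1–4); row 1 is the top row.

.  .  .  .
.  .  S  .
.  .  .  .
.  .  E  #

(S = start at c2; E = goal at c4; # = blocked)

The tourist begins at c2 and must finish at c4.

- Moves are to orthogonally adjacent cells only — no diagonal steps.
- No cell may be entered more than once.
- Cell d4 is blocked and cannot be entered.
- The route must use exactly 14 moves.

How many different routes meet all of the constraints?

Need simple routes of exactly 14 moves from c2 to c4 (Manhattan distance 2, so 6 moves are spent on a detour and 6 undoing it).
Enumerating: c2 c1 d1 d2 d3 c3 b3 b2 b1 a1 a2 a3 a4 b4 c4 | c2 c3 d3 d2 d1 c1 b1 a1 a2 b2 b3 a3 a4 b4 c4 | c2 b2 b3 b4 a4 a3 a2 a1 b1 c1 d1 d2 d3 c3 c4 | c2 b2 b3 c3 d3 d2 d1 c1 b1 a1 a2 a3 a4 b4 c4 | c2 b2 a2 a1 b1 c1 d1 d2 d3 c3 b3 a3 a4 b4 c4.
That gives 5 routes.

5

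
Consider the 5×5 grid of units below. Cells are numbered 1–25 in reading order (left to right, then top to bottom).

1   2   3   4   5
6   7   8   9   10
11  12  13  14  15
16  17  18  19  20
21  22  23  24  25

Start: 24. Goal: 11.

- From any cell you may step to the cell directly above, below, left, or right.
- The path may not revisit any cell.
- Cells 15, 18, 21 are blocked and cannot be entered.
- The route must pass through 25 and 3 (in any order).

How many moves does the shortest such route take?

11

Any route passes through 25 and 3 in some order between 24 and 11. Summing Manhattan distances along each leg and taking the cheapest ordering (24 → 25 → 3 → 11) gives a lower bound of 1 + 6 + 4 = 11 moves.
A route of 11 moves achieves this: 24 → 25 → 20 → 19 → 14 → 9 → 4 → 3 → 8 → 13 → 12 → 11.
Since 11 matches the lower bound, it is optimal.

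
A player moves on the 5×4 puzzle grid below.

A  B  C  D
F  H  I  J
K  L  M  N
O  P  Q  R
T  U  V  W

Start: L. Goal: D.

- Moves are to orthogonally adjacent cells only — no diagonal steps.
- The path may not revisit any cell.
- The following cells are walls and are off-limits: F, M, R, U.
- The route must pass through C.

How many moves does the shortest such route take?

4

Any route passes through C somewhere between L and D. Summing Manhattan distances along the two legs (L → C → D) gives a lower bound of 3 + 1 = 4 moves.
A route of 4 moves achieves this: L → H → B → C → D.
Since 4 matches the lower bound, it is optimal.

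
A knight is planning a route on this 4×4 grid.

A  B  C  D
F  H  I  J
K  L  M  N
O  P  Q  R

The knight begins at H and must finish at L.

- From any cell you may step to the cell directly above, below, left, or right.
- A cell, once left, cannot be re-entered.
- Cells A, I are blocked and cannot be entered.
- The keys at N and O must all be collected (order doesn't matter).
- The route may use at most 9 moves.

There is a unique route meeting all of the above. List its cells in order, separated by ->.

H -> F -> K -> O -> P -> Q -> R -> N -> M -> L

The 9-move cap with required stops at N, O leaves no slack for detours.
Route from H: left 1 to F, down 2 to O, right 3 to R, up 1 to N, left 2 to L — 9 moves in all.
Check: all required cells visited; 9 ≤ 9 moves.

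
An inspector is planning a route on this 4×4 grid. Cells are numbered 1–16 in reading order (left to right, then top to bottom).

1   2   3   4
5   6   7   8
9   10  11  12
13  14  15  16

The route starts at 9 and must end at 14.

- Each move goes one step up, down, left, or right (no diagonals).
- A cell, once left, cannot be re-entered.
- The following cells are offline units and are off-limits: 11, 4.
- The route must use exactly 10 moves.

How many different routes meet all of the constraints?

4

Need simple routes of exactly 10 moves from 9 to 14 (Manhattan distance 2, so 4 moves are spent on a detour and 4 undoing it).
Enumerating: 9 5 1 2 6 7 8 12 16 15 14 | 9 5 1 2 3 7 8 12 16 15 14 | 9 5 6 2 3 7 8 12 16 15 14 | 9 10 6 2 3 7 8 12 16 15 14.
That gives 4 routes.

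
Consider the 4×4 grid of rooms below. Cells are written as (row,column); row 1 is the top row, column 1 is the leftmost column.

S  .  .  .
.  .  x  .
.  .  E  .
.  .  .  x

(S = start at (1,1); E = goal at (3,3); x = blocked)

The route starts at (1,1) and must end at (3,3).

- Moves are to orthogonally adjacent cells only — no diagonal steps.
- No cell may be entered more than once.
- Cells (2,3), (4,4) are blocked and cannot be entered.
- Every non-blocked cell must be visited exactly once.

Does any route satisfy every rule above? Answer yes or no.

no

Colour the cells like a checkerboard: each orthogonal step flips colour, so a Hamiltonian route alternates colours. Here there are 7 cells of one colour and 7 of the other, with start on the same colour as the goal — the counts and endpoints can't be arranged into an alternating sequence of length 14, so no Hamiltonian route exists.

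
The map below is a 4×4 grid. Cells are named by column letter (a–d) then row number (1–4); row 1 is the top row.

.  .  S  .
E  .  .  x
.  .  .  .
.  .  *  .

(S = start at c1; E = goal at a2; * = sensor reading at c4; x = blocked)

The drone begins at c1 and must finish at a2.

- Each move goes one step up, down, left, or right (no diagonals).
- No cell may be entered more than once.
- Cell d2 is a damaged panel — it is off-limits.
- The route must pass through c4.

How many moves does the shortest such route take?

7

Any route passes through c4 somewhere between c1 and a2. Summing Manhattan distances along the two legs (c1 → c4 → a2) gives a lower bound of 3 + 4 = 7 moves.
A route of 7 moves achieves this: c1 → c2 → c3 → c4 → b4 → b3 → b2 → a2.
Since 7 matches the lower bound, it is optimal.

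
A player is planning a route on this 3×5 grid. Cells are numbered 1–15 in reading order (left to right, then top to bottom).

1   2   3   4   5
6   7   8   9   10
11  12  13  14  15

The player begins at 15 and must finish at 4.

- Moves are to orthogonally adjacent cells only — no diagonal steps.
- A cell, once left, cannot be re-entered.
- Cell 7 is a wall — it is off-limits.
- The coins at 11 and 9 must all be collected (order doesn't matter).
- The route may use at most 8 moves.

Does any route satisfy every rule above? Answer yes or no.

no

Even ignoring the no-revisit rule, getting from 15 to 4, taking the cheapest ordering 15 → 11 → 9 → 4 needs at least 4 + 4 + 1 = 9 moves (Manhattan distance per leg), which exceeds the 8-move limit.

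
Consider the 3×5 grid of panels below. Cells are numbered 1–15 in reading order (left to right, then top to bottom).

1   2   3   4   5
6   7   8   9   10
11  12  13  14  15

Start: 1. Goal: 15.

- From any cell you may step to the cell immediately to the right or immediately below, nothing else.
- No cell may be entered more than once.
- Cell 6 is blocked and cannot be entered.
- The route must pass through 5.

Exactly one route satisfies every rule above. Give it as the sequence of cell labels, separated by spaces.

Moves only go right or down, so the column and row indices never decrease.
Route from 1: 4× right (reaching 5), 2× down (reaching 15) — 6 moves in all.
Check: all required cells visited.

1 2 3 4 5 10 15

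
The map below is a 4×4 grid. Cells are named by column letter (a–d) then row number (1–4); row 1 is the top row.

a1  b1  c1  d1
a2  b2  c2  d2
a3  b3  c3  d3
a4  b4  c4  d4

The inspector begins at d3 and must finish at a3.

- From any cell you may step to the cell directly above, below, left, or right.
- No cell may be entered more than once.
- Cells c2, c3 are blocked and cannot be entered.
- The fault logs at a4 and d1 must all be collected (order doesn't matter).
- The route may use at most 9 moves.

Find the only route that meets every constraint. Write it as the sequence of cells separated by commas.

The budget equals the shortest possible length, so every move has to be on a shortest route through the required cells.
Route from d3: 2× up (reaching d1), 2× left (reaching b1), 3× down (reaching b4), left to a4, up to a3 — 9 moves in all.
Check: all required cells visited; 9 ≤ 9 moves.

d3, d2, d1, c1, b1, b2, b3, b4, a4, a3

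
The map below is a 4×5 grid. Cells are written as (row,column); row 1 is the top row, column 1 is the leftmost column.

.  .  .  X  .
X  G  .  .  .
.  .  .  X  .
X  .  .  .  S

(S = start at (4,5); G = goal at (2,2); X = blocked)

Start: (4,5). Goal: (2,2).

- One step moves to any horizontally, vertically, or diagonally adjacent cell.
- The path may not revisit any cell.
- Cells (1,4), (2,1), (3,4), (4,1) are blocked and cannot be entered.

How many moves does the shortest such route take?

3

With diagonal moves allowed, the Chebyshev distance max(|Δrow|,|Δcol|) from (4,5) to (2,2) is 3, so at least 3 moves are needed.
A route of 3 moves achieves this: (4,5) → (4,4) → (3,3) → (2,2).
Since 3 matches the lower bound, it is optimal.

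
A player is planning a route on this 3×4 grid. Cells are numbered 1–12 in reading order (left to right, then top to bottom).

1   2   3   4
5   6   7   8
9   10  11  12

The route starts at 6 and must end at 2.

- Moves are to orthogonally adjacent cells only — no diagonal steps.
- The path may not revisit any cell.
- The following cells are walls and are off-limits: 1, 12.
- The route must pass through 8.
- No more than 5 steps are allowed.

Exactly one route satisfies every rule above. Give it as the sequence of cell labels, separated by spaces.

The 5-move cap with required stops at 8 leaves no slack for detours.
Route from 6: 2× right (reaching 8), up to 4, 2× left (reaching 2) — 5 moves in all.
Check: all required cells visited; 5 ≤ 5 moves.

6 7 8 4 3 2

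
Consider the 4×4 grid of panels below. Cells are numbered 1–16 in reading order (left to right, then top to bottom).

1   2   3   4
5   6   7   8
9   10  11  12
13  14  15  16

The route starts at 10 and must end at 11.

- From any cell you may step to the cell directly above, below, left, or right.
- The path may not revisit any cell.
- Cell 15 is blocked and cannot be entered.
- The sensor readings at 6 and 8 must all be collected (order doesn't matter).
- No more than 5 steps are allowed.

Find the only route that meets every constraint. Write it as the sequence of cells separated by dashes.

The 5-move cap with required stops at 6, 8 leaves no slack for detours.
Route from 10: up 1 to 6, right 2 to 8, down 1 to 12, left 1 to 11 — 5 moves in all.
Check: all required cells visited; 5 ≤ 5 moves.

10 - 6 - 7 - 8 - 12 - 11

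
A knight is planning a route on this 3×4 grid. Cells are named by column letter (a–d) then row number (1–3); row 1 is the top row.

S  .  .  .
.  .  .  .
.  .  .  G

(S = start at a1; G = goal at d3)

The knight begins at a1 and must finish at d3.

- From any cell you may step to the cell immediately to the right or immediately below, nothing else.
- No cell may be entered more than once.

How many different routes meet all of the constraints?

10

A right/down-only route from a1 to d3 makes exactly 2 down-moves and 3 right-moves in some order.
With no other constraints that would be C(5,2) = 10 routes.
That gives 10 routes.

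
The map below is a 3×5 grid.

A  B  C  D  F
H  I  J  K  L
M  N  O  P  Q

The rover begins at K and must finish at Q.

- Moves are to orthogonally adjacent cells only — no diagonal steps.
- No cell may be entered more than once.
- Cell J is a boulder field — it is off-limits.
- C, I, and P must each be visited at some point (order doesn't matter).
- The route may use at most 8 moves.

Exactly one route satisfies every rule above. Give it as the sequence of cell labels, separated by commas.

Any route must reach C, I, and P and still end at Q within 8 moves, so the order of the required stops is forced.
Route from K: up to D, 2× left (reaching B), 2× down (reaching N), 3× right (reaching Q) — 8 moves in all.
Check: all required cells visited; 8 ≤ 8 moves.

K, D, C, B, I, N, O, P, Q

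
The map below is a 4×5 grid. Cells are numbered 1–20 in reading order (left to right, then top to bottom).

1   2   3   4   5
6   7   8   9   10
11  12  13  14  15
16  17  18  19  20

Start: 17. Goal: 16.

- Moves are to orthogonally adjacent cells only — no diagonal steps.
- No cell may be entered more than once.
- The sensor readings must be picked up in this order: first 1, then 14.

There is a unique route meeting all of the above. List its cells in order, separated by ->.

17 -> 18 -> 19 -> 20 -> 15 -> 10 -> 5 -> 4 -> 3 -> 2 -> 1 -> 6 -> 7 -> 8 -> 9 -> 14 -> 13 -> 12 -> 11 -> 16

The waypoints must appear in the order 1, 14, with no cell reused.
Route from 17: right 3 to 20, up 3 to 5, left 4 to 1, down 1 to 6, right 3 to 9, down 1 to 14, left 3 to 11, down 1 to 16 — 19 moves in all.
Check: order respected (1 at step 10, 14 at step 15).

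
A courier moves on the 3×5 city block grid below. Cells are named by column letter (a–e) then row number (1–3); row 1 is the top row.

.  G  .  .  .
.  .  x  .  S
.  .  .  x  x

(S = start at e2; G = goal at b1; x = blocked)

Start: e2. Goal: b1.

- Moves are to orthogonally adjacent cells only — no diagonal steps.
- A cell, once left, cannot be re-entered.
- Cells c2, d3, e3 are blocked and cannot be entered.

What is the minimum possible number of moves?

The Manhattan distance from e2 to b1 is |2−1| + |5−2| = 4, so at least 4 moves are needed.
A route of 4 moves achieves this: e2 → e1 → d1 → c1 → b1.
Since 4 matches the lower bound, it is optimal.

4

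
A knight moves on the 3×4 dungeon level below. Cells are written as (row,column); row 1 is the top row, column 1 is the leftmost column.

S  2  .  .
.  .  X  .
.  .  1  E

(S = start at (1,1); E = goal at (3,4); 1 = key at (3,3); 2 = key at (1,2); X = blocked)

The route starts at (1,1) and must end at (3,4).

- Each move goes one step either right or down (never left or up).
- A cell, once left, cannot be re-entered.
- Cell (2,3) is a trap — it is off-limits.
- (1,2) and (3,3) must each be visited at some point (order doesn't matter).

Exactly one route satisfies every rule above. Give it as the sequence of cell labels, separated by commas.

Moves only go right or down, so the column and row indices never decrease.
Route from (1,1): right 1 to (1,2), down 2 to (3,2), right 2 to (3,4) — 5 moves in all.
Check: all required cells visited.

(1,1), (1,2), (2,2), (3,2), (3,3), (3,4)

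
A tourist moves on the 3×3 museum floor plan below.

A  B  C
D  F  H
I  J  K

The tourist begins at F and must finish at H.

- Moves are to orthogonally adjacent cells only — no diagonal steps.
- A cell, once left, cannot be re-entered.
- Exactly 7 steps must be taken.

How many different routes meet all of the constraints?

Need simple routes of exactly 7 moves from F to H (Manhattan distance 1, so 3 moves are spent on a detour and 3 undoing it).
Enumerating: F B A D I J K H | F J I D A B C H.
That gives 2 routes.

2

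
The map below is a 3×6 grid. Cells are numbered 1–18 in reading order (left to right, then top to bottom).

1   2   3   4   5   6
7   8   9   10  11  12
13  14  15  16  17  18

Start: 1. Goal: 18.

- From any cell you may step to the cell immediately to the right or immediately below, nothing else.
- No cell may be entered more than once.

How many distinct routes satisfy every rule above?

21

A right/down-only route from 1 to 18 makes exactly 2 down-moves and 5 right-moves in some order.
With no other constraints that would be C(7,2) = 21 routes.
That gives 21 routes.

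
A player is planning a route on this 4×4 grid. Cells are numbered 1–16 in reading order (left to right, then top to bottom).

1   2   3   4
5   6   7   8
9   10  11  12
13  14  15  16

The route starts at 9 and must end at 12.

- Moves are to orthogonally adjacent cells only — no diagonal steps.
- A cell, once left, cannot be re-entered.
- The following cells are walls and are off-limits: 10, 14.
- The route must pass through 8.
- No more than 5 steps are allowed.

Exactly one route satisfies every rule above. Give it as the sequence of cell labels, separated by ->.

Any route must reach 8 and still end at 12 within 5 moves, so the order of the required stops is forced.
Route from 9: up 1 to 5, right 3 to 8, down 1 to 12 — 5 moves in all.
Check: all required cells visited; 5 ≤ 5 moves.

9 -> 5 -> 6 -> 7 -> 8 -> 12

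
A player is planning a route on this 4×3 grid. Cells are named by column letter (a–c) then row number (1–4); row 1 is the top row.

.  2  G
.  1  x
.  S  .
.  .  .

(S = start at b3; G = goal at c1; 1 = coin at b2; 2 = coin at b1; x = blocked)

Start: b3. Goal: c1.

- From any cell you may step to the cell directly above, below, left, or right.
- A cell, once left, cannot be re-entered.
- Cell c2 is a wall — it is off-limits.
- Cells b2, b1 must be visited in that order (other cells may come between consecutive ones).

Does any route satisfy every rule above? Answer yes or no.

One route that works: b3 → b2 → b1 → c1.

yes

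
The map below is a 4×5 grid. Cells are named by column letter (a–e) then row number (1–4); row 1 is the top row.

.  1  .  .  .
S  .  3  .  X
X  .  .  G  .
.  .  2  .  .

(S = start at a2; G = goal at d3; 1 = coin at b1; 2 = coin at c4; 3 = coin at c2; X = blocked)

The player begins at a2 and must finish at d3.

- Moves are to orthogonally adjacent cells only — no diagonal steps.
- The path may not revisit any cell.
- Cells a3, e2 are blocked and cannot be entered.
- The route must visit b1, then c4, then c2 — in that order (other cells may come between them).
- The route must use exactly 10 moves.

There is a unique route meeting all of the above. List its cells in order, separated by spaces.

The waypoints must appear in the order b1, c4, c2, with no cell reused.
Route from a2: up to a1, right to b1, 3× down (reaching b4), right to c4, 2× up (reaching c2), right to d2, down to d3 — 10 moves in all.
Check: order respected (1 at step 2, 2 at step 6, 3 at step 8); 10 moves as required.

a2 a1 b1 b2 b3 b4 c4 c3 c2 d2 d3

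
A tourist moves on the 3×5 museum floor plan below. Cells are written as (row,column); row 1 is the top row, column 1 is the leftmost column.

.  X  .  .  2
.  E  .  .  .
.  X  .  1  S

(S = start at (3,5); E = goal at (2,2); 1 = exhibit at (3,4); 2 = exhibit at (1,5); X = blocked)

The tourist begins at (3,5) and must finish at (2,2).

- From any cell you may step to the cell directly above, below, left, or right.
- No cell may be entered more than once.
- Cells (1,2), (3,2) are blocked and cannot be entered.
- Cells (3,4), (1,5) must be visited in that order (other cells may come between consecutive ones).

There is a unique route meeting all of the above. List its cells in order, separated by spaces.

(3,5) (3,4) (2,4) (2,5) (1,5) (1,4) (1,3) (2,3) (2,2)

The waypoints must appear in the order (3,4), (1,5), with no cell reused.
Route from (3,5): left 1 to (3,4), up 1 to (2,4), right 1 to (2,5), up 1 to (1,5), left 2 to (1,3), down 1 to (2,3), left 1 to (2,2) — 8 moves in all.
Check: order respected (1 at step 1, 2 at step 4).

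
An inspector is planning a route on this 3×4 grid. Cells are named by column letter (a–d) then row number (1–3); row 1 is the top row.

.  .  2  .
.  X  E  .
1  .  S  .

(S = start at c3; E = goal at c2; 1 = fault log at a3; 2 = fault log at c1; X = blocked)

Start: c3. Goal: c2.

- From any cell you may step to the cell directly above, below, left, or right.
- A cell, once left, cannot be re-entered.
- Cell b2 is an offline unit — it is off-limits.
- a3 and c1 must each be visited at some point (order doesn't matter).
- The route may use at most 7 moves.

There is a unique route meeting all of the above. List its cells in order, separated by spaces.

c3 b3 a3 a2 a1 b1 c1 c2

The budget equals the shortest possible length, so every move has to be on a shortest route through the required cells.
Route from c3: left 2 to a3, up 2 to a1, right 2 to c1, down 1 to c2 — 7 moves in all.
Check: all required cells visited; 7 ≤ 7 moves.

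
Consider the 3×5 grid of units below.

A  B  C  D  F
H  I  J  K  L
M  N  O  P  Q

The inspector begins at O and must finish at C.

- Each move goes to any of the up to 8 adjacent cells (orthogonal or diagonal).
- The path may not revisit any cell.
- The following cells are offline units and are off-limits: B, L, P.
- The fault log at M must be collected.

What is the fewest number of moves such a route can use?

Any route passes through M somewhere between O and C. Summing Chebyshev distances along the two legs (O → M → C) gives a lower bound of 2 + 2 = 4 moves.
A route of 4 moves achieves this: O → N → M → I → C.
Since 4 matches the lower bound, it is optimal.

4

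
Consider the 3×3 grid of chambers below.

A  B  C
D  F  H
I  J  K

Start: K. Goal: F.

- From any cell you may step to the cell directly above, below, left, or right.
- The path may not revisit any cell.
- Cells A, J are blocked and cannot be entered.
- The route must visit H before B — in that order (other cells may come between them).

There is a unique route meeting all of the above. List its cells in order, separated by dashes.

The waypoints must appear in the order H, B, with no cell reused.
Route from K: 2× up (reaching C), left to B, down to F — 4 moves in all.
Check: order respected (H at step 1, B at step 3).

K - H - C - B - F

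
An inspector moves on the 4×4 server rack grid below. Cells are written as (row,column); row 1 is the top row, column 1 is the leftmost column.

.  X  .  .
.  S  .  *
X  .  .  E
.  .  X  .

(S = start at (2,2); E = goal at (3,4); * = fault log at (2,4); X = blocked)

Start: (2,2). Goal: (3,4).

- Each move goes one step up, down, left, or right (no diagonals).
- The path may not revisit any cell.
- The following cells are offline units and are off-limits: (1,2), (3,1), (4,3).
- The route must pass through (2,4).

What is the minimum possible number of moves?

3

Any route passes through (2,4) somewhere between (2,2) and (3,4). Summing Manhattan distances along the two legs ((2,2) → (2,4) → (3,4)) gives a lower bound of 2 + 1 = 3 moves.
A route of 3 moves achieves this: (2,2) → (2,3) → (2,4) → (3,4).
Since 3 matches the lower bound, it is optimal.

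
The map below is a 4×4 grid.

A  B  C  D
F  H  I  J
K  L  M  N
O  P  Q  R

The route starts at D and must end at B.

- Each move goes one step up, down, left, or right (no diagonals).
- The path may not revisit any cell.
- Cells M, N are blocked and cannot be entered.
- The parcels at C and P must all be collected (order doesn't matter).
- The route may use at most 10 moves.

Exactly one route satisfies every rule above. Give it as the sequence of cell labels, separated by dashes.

D - C - I - H - L - P - O - K - F - A - B

The 10-move cap with required stops at C, P leaves no slack for detours.
Route from D: left to C, down to I, left to H, 2× down (reaching P), left to O, 3× up (reaching A), right to B — 10 moves in all.
Check: all required cells visited; 10 ≤ 10 moves.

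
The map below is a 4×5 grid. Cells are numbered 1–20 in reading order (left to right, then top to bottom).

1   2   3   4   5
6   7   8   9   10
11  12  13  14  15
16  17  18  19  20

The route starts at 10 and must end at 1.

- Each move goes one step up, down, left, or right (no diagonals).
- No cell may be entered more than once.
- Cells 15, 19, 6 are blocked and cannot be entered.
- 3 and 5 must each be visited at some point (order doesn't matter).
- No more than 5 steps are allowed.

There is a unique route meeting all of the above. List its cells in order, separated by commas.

10, 5, 4, 3, 2, 1

Any route must reach 3 and 5 and still end at 1 within 5 moves, so the order of the required stops is forced.
Route from 10: up 1 to 5, left 4 to 1 — 5 moves in all.
Check: all required cells visited; 5 ≤ 5 moves.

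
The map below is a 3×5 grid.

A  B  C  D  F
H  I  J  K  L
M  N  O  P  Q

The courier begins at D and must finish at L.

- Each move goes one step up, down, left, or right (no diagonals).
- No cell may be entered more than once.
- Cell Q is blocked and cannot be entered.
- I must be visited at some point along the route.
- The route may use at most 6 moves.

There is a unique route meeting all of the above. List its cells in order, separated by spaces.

D C B I J K L

Any route must reach I and still end at L within 6 moves, so the order of the required stops is forced.
Route from D: 2× left (reaching B), down to I, 3× right (reaching L) — 6 moves in all.
Check: all required cells visited; 6 ≤ 6 moves.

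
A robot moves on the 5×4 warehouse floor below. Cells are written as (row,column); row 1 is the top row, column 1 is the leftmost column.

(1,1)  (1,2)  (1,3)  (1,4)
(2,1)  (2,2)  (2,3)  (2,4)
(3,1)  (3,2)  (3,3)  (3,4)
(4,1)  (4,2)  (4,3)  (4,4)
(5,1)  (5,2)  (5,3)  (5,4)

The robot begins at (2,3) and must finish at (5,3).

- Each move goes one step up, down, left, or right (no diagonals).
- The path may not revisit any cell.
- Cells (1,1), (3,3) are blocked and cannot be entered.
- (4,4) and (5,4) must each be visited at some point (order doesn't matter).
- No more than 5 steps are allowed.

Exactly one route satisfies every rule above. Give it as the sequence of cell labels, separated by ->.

(2,3) -> (2,4) -> (3,4) -> (4,4) -> (5,4) -> (5,3)

The 5-move cap with required stops at (4,4), (5,4) leaves no slack for detours.
Route from (2,3): right to (2,4), 3× down (reaching (5,4)), left to (5,3) — 5 moves in all.
Check: all required cells visited; 5 ≤ 5 moves.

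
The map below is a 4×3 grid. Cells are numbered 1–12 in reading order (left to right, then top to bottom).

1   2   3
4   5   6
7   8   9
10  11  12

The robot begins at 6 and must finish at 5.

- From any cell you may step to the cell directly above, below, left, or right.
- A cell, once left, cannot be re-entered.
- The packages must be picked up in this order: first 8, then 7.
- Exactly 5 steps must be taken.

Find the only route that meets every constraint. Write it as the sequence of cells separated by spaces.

6 9 8 7 4 5

The waypoints must appear in the order 8, 7, with no cell reused.
Route from 6: down to 9, 2× left (reaching 7), up to 4, right to 5 — 5 moves in all.
Check: order respected (8 at step 2, 7 at step 3); 5 moves as required.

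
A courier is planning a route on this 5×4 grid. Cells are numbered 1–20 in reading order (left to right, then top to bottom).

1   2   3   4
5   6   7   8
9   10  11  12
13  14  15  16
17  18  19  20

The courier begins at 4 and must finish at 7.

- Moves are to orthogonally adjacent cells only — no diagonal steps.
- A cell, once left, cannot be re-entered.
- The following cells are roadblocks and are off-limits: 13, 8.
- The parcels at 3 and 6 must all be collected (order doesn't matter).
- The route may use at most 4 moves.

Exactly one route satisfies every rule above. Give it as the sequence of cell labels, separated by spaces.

The 4-move cap with required stops at 3, 6 leaves no slack for detours.
Route from 4: left 2 to 2, down 1 to 6, right 1 to 7 — 4 moves in all.
Check: all required cells visited; 4 ≤ 4 moves.

4 3 2 6 7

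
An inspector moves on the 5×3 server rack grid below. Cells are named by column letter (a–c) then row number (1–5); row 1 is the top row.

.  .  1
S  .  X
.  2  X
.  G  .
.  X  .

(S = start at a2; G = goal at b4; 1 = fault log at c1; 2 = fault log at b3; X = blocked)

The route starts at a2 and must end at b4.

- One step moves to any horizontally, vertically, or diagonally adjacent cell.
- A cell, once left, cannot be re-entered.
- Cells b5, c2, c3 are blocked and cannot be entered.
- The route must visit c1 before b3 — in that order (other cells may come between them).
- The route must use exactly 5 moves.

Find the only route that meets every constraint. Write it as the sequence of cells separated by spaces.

a2 b1 c1 b2 b3 b4

The waypoints must appear in the order c1, b3, with no cell reused.
Route from a2: up-right 1 to b1, right 1 to c1, down-left 1 to b2, down 2 to b4 — 5 moves in all.
Check: order respected (1 at step 2, 2 at step 4); 5 moves as required.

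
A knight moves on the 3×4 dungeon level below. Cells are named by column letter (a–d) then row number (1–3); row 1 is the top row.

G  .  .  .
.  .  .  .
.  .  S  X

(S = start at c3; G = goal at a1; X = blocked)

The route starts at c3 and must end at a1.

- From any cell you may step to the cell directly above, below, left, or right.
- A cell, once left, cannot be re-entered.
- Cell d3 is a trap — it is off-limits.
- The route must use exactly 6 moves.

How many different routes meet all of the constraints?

5

Need simple routes of exactly 6 moves from c3 to a1 (Manhattan distance 4, so 1 moves are spent on a detour and 1 undoing it).
Enumerating: c3 c2 c1 b1 b2 a2 a1 | c3 c2 b2 b3 a3 a2 a1 | c3 c2 d2 d1 c1 b1 a1 | c3 b3 b2 c2 c1 b1 a1 | c3 b3 a3 a2 b2 b1 a1.
That gives 5 routes.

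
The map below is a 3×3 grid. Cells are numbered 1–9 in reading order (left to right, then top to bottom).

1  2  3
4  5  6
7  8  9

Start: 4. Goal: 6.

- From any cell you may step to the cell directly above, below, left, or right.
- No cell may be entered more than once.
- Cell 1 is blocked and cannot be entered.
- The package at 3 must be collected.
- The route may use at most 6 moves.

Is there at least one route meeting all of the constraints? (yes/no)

yes

One route that works: 4 → 5 → 2 → 3 → 6.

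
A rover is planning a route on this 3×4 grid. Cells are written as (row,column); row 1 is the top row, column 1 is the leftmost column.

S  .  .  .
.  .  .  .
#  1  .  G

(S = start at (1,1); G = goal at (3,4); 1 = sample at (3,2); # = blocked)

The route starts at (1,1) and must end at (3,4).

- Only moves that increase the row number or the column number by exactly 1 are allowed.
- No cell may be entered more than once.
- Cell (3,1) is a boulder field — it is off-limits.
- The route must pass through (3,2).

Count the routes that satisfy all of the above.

A right/down-only route from (1,1) to (3,4) makes exactly 2 down-moves and 3 right-moves in some order.
With no other constraints that would be C(5,2) = 10 routes.
Split at (3,2) and multiply the segment counts (each segment already excludes blocked cells): (1,1)→(3,2): 2; (3,2)→(3,4): 1; product = 2.
That gives 2 routes.

2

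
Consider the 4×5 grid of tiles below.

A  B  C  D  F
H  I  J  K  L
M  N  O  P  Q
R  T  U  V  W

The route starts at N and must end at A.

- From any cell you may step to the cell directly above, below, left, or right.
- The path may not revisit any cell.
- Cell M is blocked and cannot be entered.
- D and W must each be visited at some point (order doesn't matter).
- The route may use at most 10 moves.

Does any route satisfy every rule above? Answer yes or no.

no

Even ignoring the no-revisit rule, getting from N to A, taking the cheapest ordering N → W → D → A needs at least 4 + 4 + 3 = 11 moves (Manhattan distance per leg), which exceeds the 10-move limit.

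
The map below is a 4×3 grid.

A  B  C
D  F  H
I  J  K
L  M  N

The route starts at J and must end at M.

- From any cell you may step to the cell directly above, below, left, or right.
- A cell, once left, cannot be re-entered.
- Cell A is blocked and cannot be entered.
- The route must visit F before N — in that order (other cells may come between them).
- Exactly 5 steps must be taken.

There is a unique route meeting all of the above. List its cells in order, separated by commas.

J, F, H, K, N, M

The waypoints must appear in the order F, N, with no cell reused.
Route from J: up 1 to F, right 1 to H, down 2 to N, left 1 to M — 5 moves in all.
Check: order respected (F at step 1, N at step 4); 5 moves as required.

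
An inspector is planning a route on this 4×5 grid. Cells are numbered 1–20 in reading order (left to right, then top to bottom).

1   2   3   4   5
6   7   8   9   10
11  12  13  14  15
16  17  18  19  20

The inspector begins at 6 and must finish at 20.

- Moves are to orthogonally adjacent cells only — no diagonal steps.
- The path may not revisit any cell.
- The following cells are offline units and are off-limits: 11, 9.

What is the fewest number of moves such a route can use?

The Manhattan distance from 6 to 20 is |2−4| + |1−5| = 6, so at least 6 moves are needed.
A route of 6 moves achieves this: 6 → 7 → 12 → 17 → 18 → 19 → 20.
Since 6 matches the lower bound, it is optimal.

6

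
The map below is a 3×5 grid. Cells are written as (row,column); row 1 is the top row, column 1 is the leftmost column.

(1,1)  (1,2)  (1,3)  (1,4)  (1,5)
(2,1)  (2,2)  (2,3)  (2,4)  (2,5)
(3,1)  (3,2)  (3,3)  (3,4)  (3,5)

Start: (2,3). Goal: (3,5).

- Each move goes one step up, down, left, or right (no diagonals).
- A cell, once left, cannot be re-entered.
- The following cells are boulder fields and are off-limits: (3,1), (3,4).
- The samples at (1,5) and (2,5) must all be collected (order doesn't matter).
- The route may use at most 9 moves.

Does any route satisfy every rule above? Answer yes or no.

One route that works: (2,3) → (1,3) → (1,4) → (1,5) → (2,5) → (3,5).

yes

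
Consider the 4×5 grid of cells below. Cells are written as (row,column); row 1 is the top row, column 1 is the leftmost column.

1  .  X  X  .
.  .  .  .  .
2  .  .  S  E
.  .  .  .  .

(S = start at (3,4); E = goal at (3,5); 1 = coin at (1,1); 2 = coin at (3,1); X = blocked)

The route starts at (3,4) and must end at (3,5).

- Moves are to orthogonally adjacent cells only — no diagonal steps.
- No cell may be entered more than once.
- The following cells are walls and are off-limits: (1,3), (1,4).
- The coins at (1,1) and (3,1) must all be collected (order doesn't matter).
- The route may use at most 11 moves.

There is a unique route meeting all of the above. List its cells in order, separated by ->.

The budget equals the shortest possible length, so every move has to be on a shortest route through the required cells.
Route from (3,4): 3× left (reaching (3,1)), 2× up (reaching (1,1)), right to (1,2), down to (2,2), 3× right (reaching (2,5)), down to (3,5) — 11 moves in all.
Check: all required cells visited; 11 ≤ 11 moves.

(3,4) -> (3,3) -> (3,2) -> (3,1) -> (2,1) -> (1,1) -> (1,2) -> (2,2) -> (2,3) -> (2,4) -> (2,5) -> (3,5)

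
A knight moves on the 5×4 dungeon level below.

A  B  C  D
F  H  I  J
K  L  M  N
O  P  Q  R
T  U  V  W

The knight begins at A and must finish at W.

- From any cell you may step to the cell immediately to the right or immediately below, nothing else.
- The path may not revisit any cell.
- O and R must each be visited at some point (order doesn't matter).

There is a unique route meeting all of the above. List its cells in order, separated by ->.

A -> F -> K -> O -> P -> Q -> R -> W

Moves only go right or down, so the column and row indices never decrease.
Route from A: down 3 to O, right 3 to R, down 1 to W — 7 moves in all.
Check: all required cells visited.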